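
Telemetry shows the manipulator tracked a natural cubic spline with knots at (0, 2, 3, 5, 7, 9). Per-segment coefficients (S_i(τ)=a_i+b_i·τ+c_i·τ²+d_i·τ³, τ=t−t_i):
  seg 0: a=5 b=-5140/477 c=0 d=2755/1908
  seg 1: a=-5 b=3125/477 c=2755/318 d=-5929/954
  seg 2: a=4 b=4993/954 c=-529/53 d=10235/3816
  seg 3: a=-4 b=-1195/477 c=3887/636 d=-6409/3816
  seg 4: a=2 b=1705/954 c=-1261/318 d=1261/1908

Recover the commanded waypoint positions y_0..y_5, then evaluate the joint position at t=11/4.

y_0 = S_0(0) = a_0 = 5
y_1 = S_1(0) = a_1 = -5
y_2 = S_2(0) = a_2 = 4
y_3 = S_3(0) = a_3 = -4
y_4 = S_4(0) = a_4 = 2
y_5 = S_4(2) = -5
t_q=11/4 is in segment 1 (τ=3/4); S_1(τ)=44059/20352

y_0=5 y_1=-5 y_2=4 y_3=-4 y_4=2 y_5=-5
S(11/4) = 44059/20352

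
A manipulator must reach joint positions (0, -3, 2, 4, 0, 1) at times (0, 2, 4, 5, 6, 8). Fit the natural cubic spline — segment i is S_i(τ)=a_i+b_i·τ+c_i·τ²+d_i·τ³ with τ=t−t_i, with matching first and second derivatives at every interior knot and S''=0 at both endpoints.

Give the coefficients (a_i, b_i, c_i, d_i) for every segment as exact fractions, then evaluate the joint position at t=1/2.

  seg 0: a=0 b=-1193/482 c=0 d=235/964
  seg 1: a=-3 b=217/482 c=705/482 d=-211/964
  seg 2: a=2 b=1771/482 c=36/241 d=-879/482
  seg 3: a=4 b=-361/241 c=-2565/482 d=1359/482
  seg 4: a=0 b=-1775/482 c=756/241 d=-126/241
S(1/2) = -9309/7712

Δ: Δ0=-3/2, Δ1=5/2, Δ2=2, Δ3=-4, Δ4=1/2
row 1: diag=8, rhs=24; c'=1/4, d'=3
row 2: denom=6−2·1/4=11/2; d'=(-3−2·3)/(11/2)=-18/11
row 3: denom=4−1·2/11=42/11; d'=(-36−1·-18/11)/(42/11)=-9
row 4: denom=6−1·11/42=241/42; d'=(27−1·-9)/(241/42)=1512/241
back: M4=1512/241
back: M3=-9−11/42·1512/241=-2565/241
back: M2=-18/11−2/11·-2565/241=72/241
back: M1=3−1/4·72/241=705/241
M: M0=0, M1=705/241, M2=72/241, M3=-2565/241, M4=1512/241, M5=0
seg 0: a=0, c=M0/2=0, d=(M1−M0)/(6·2)=235/964, b=Δ0−h0·(2M0+M1)/6=-1193/482
seg 1: a=-3, c=M1/2=705/482, d=(M2−M1)/(6·2)=-211/964, b=Δ1−h1·(2M1+M2)/6=217/482
seg 2: a=2, c=M2/2=36/241, d=(M3−M2)/(6·1)=-879/482, b=Δ2−h2·(2M2+M3)/6=1771/482
seg 3: a=4, c=M3/2=-2565/482, d=(M4−M3)/(6·1)=1359/482, b=Δ3−h3·(2M3+M4)/6=-361/241
seg 4: a=0, c=M4/2=756/241, d=(M5−M4)/(6·2)=-126/241, b=Δ4−h4·(2M4+M5)/6=-1775/482
t_q=1/2 → seg 0, τ=1/2; S=0+-1193/482·τ+0·τ²+235/964·τ³=-9309/7712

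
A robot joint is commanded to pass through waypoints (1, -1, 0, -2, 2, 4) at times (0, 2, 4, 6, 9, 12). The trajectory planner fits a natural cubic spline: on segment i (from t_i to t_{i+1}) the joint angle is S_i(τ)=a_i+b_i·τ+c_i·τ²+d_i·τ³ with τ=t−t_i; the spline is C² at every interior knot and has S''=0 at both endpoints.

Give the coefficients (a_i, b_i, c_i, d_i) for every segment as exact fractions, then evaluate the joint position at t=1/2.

  seg 0: a=1 b=-1617/1046 c=0 d=571/4184
  seg 1: a=-1 b=48/523 c=1713/2092 d=-643/2092
  seg 2: a=0 b=-168/523 c=-2145/2092 d=1435/4184
  seg 3: a=-2 b=-321/1046 c=540/523 d=-4573/28242
  seg 4: a=2 b=793/523 c=-1333/3138 d=1333/28242
S(1/2) = 8171/33472

Δ: Δ0=-1, Δ1=1/2, Δ2=-1, Δ3=4/3, Δ4=2/3
row 1: diag=8, rhs=9; c'=1/4, d'=9/8
row 2: denom=8−2·1/4=15/2; d'=(-9−2·9/8)/(15/2)=-3/2
row 3: denom=10−2·4/15=142/15; d'=(14−2·-3/2)/(142/15)=255/142
row 4: denom=12−3·45/142=1569/142; d'=(-4−3·255/142)/(1569/142)=-1333/1569
back: M4=-1333/1569
back: M3=255/142−45/142·-1333/1569=1080/523
back: M2=-3/2−4/15·1080/523=-2145/1046
back: M1=9/8−1/4·-2145/1046=1713/1046
M: M0=0, M1=1713/1046, M2=-2145/1046, M3=1080/523, M4=-1333/1569, M5=0
seg 0: a=1, c=M0/2=0, d=(M1−M0)/(6·2)=571/4184, b=Δ0−h0·(2M0+M1)/6=-1617/1046
seg 1: a=-1, c=M1/2=1713/2092, d=(M2−M1)/(6·2)=-643/2092, b=Δ1−h1·(2M1+M2)/6=48/523
seg 2: a=0, c=M2/2=-2145/2092, d=(M3−M2)/(6·2)=1435/4184, b=Δ2−h2·(2M2+M3)/6=-168/523
seg 3: a=-2, c=M3/2=540/523, d=(M4−M3)/(6·3)=-4573/28242, b=Δ3−h3·(2M3+M4)/6=-321/1046
seg 4: a=2, c=M4/2=-1333/3138, d=(M5−M4)/(6·3)=1333/28242, b=Δ4−h4·(2M4+M5)/6=793/523
t_q=1/2 → seg 0, τ=1/2; S=1+-1617/1046·τ+0·τ²+571/4184·τ³=8171/33472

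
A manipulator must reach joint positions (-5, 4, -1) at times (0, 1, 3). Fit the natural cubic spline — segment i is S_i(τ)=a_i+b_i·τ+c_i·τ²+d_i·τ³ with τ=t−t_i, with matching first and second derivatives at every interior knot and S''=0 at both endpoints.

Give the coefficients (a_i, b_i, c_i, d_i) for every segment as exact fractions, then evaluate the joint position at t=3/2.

Δ: Δ0=9, Δ1=-5/2
row 1: diag=6, rhs=-69; c'=1/3, d'=-23/2
back: M1=-23/2
M: M0=0, M1=-23/2, M2=0
seg 0: a=-5, c=M0/2=0, d=(M1−M0)/(6·1)=-23/12, b=Δ0−h0·(2M0+M1)/6=131/12
seg 1: a=4, c=M1/2=-23/4, d=(M2−M1)/(6·2)=23/24, b=Δ1−h1·(2M1+M2)/6=31/6
t_q=3/2 → seg 1, τ=1/2; S=4+31/6·τ+-23/4·τ²+23/24·τ³=337/64

  seg 0: a=-5 b=131/12 c=0 d=-23/12
  seg 1: a=4 b=31/6 c=-23/4 d=23/24
S(3/2) = 337/64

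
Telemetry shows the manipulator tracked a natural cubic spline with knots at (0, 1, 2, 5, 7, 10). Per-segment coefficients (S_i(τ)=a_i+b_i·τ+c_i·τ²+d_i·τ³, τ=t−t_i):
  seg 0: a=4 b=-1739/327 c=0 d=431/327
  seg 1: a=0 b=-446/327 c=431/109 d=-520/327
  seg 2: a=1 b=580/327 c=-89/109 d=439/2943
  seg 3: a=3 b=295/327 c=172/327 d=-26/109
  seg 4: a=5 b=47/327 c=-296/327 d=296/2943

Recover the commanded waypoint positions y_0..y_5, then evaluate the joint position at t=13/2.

y_0=4 y_1=0 y_2=1 y_3=3 y_4=5 y_5=0
S(13/2) = 2063/436

y_0 = S_0(0) = a_0 = 4
y_1 = S_1(0) = a_1 = 0
y_2 = S_2(0) = a_2 = 1
y_3 = S_3(0) = a_3 = 3
y_4 = S_4(0) = a_4 = 5
y_5 = S_4(3) = 0
t_q=13/2 is in segment 3 (τ=3/2); S_3(τ)=2063/436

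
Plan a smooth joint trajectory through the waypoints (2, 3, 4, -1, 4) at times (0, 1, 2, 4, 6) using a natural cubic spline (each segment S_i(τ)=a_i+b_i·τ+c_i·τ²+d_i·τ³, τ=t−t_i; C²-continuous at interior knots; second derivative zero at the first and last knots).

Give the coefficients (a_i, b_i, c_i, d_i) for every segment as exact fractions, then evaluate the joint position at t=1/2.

Δ: Δ0=1, Δ1=1, Δ2=-5/2, Δ3=5/2
row 1: diag=4, rhs=0; c'=1/4, d'=0
row 2: denom=6−1·1/4=23/4; d'=(-21−1·0)/(23/4)=-84/23
row 3: denom=8−2·8/23=168/23; d'=(30−2·-84/23)/(168/23)=143/28
back: M3=143/28
back: M2=-84/23−8/23·143/28=-38/7
back: M1=0−1/4·-38/7=19/14
M: M0=0, M1=19/14, M2=-38/7, M3=143/28, M4=0
seg 0: a=2, c=M0/2=0, d=(M1−M0)/(6·1)=19/84, b=Δ0−h0·(2M0+M1)/6=65/84
seg 1: a=3, c=M1/2=19/28, d=(M2−M1)/(6·1)=-95/84, b=Δ1−h1·(2M1+M2)/6=61/42
seg 2: a=4, c=M2/2=-19/7, d=(M3−M2)/(6·2)=295/336, b=Δ2−h2·(2M2+M3)/6=-7/12
seg 3: a=-1, c=M3/2=143/56, d=(M4−M3)/(6·2)=-143/336, b=Δ3−h3·(2M3+M4)/6=-19/21
t_q=1/2 → seg 0, τ=1/2; S=2+65/84·τ+0·τ²+19/84·τ³=541/224

  seg 0: a=2 b=65/84 c=0 d=19/84
  seg 1: a=3 b=61/42 c=19/28 d=-95/84
  seg 2: a=4 b=-7/12 c=-19/7 d=295/336
  seg 3: a=-1 b=-19/21 c=143/56 d=-143/336
S(1/2) = 541/224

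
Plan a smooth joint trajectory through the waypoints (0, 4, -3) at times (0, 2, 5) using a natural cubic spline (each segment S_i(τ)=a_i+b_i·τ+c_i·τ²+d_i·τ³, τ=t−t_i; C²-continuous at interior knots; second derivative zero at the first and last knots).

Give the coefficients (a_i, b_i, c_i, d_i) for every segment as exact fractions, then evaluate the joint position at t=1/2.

  seg 0: a=0 b=43/15 c=0 d=-13/60
  seg 1: a=4 b=4/15 c=-13/10 d=13/90
S(1/2) = 45/32

Δ: Δ0=2, Δ1=-7/3
row 1: diag=10, rhs=-26; c'=3/10, d'=-13/5
back: M1=-13/5
M: M0=0, M1=-13/5, M2=0
seg 0: a=0, c=M0/2=0, d=(M1−M0)/(6·2)=-13/60, b=Δ0−h0·(2M0+M1)/6=43/15
seg 1: a=4, c=M1/2=-13/10, d=(M2−M1)/(6·3)=13/90, b=Δ1−h1·(2M1+M2)/6=4/15
t_q=1/2 → seg 0, τ=1/2; S=0+43/15·τ+0·τ²+-13/60·τ³=45/32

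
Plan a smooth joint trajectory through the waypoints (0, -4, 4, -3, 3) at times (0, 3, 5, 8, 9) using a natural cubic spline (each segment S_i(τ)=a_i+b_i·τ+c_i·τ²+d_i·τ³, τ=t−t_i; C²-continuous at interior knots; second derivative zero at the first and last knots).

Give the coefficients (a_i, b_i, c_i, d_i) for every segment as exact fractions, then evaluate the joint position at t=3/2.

  seg 0: a=0 b=-1247/339 c=0 d=265/1017
  seg 1: a=-4 b=1138/339 c=265/113 d=-343/339
  seg 2: a=4 b=202/339 c=-421/113 d=932/1017
  seg 3: a=-3 b=1012/339 c=511/113 d=-511/339
S(3/2) = -4193/904

Δ: Δ0=-4/3, Δ1=4, Δ2=-7/3, Δ3=6
row 1: diag=10, rhs=32; c'=1/5, d'=16/5
row 2: denom=10−2·1/5=48/5; d'=(-38−2·16/5)/(48/5)=-37/8
row 3: denom=8−3·5/16=113/16; d'=(50−3·-37/8)/(113/16)=1022/113
back: M3=1022/113
back: M2=-37/8−5/16·1022/113=-842/113
back: M1=16/5−1/5·-842/113=530/113
M: M0=0, M1=530/113, M2=-842/113, M3=1022/113, M4=0
seg 0: a=0, c=M0/2=0, d=(M1−M0)/(6·3)=265/1017, b=Δ0−h0·(2M0+M1)/6=-1247/339
seg 1: a=-4, c=M1/2=265/113, d=(M2−M1)/(6·2)=-343/339, b=Δ1−h1·(2M1+M2)/6=1138/339
seg 2: a=4, c=M2/2=-421/113, d=(M3−M2)/(6·3)=932/1017, b=Δ2−h2·(2M2+M3)/6=202/339
seg 3: a=-3, c=M3/2=511/113, d=(M4−M3)/(6·1)=-511/339, b=Δ3−h3·(2M3+M4)/6=1012/339
t_q=3/2 → seg 0, τ=3/2; S=0+-1247/339·τ+0·τ²+265/1017·τ³=-4193/904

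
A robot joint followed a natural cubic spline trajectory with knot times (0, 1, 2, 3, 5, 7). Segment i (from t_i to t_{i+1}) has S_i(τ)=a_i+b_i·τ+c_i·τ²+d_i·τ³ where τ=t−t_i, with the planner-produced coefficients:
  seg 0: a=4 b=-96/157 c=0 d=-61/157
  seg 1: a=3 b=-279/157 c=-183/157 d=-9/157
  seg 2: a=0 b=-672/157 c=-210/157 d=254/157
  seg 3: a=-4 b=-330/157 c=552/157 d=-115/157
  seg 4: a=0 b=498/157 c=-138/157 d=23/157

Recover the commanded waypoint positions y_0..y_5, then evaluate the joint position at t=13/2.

y_0=4 y_1=3 y_2=0 y_3=-4 y_4=0 y_5=4
S(13/2) = 4113/1256

y_0 = S_0(0) = a_0 = 4
y_1 = S_1(0) = a_1 = 3
y_2 = S_2(0) = a_2 = 0
y_3 = S_3(0) = a_3 = -4
y_4 = S_4(0) = a_4 = 0
y_5 = S_4(2) = 4
t_q=13/2 is in segment 4 (τ=3/2); S_4(τ)=4113/1256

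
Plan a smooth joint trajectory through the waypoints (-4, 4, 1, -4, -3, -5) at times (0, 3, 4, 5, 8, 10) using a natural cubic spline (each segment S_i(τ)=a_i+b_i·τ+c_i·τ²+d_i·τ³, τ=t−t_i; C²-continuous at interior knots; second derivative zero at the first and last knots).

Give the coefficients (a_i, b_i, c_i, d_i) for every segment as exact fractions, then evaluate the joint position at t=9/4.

  seg 0: a=-4 b=1388/303 c=0 d=-580/2727
  seg 1: a=4 b=-352/303 c=-580/303 d=23/303
  seg 2: a=1 b=-481/101 c=-511/303 d=439/303
  seg 3: a=-4 b=-1148/303 c=806/303 d=-1169/2727
  seg 4: a=-3 b=181/303 c=-121/101 d=121/606
S(9/4) = 6277/1616

Δ: Δ0=8/3, Δ1=-3, Δ2=-5, Δ3=1/3, Δ4=-1
row 1: diag=8, rhs=-34; c'=1/8, d'=-17/4
row 2: denom=4−1·1/8=31/8; d'=(-12−1·-17/4)/(31/8)=-2
row 3: denom=8−1·8/31=240/31; d'=(32−1·-2)/(240/31)=527/120
row 4: denom=10−3·31/80=707/80; d'=(-8−3·527/120)/(707/80)=-242/101
back: M4=-242/101
back: M3=527/120−31/80·-242/101=1612/303
back: M2=-2−8/31·1612/303=-1022/303
back: M1=-17/4−1/8·-1022/303=-1160/303
M: M0=0, M1=-1160/303, M2=-1022/303, M3=1612/303, M4=-242/101, M5=0
seg 0: a=-4, c=M0/2=0, d=(M1−M0)/(6·3)=-580/2727, b=Δ0−h0·(2M0+M1)/6=1388/303
seg 1: a=4, c=M1/2=-580/303, d=(M2−M1)/(6·1)=23/303, b=Δ1−h1·(2M1+M2)/6=-352/303
seg 2: a=1, c=M2/2=-511/303, d=(M3−M2)/(6·1)=439/303, b=Δ2−h2·(2M2+M3)/6=-481/101
seg 3: a=-4, c=M3/2=806/303, d=(M4−M3)/(6·3)=-1169/2727, b=Δ3−h3·(2M3+M4)/6=-1148/303
seg 4: a=-3, c=M4/2=-121/101, d=(M5−M4)/(6·2)=121/606, b=Δ4−h4·(2M4+M5)/6=181/303
t_q=9/4 → seg 0, τ=9/4; S=-4+1388/303·τ+0·τ²+-580/2727·τ³=6277/1616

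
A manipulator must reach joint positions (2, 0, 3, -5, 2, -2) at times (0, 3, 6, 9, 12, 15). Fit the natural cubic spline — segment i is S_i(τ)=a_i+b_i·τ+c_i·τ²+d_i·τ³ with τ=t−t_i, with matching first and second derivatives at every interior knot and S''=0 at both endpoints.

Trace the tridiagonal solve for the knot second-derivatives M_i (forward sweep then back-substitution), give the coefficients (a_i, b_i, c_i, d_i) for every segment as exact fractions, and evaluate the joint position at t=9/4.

  seg 0: a=2 b=-934/627 c=0 d=172/1881
  seg 1: a=0 b=614/627 c=172/209 d=-1535/5643
  seg 2: a=3 b=-895/627 c=-1019/627 d=40/99
  seg 3: a=-5 b=-169/627 c=1261/627 d=-239/627
  seg 4: a=2 b=944/627 c=-890/627 d=890/5643
S(9/4) = -1037/3344

Δ: Δ0=-2/3, Δ1=1, Δ2=-8/3, Δ3=7/3, Δ4=-4/3
row 1: diag=12, rhs=10; c'=1/4, d'=5/6
row 2: denom=12−3·1/4=45/4; d'=(-22−3·5/6)/(45/4)=-98/45
row 3: denom=12−3·4/15=56/5; d'=(30−3·-98/45)/(56/5)=137/42
row 4: denom=12−3·15/56=627/56; d'=(-22−3·137/42)/(627/56)=-1780/627
back: M4=-1780/627
back: M3=137/42−15/56·-1780/627=2522/627
back: M2=-98/45−4/15·2522/627=-2038/627
back: M1=5/6−1/4·-2038/627=344/209
M: M0=0, M1=344/209, M2=-2038/627, M3=2522/627, M4=-1780/627, M5=0
seg 0: a=2, c=M0/2=0, d=(M1−M0)/(6·3)=172/1881, b=Δ0−h0·(2M0+M1)/6=-934/627
seg 1: a=0, c=M1/2=172/209, d=(M2−M1)/(6·3)=-1535/5643, b=Δ1−h1·(2M1+M2)/6=614/627
seg 2: a=3, c=M2/2=-1019/627, d=(M3−M2)/(6·3)=40/99, b=Δ2−h2·(2M2+M3)/6=-895/627
seg 3: a=-5, c=M3/2=1261/627, d=(M4−M3)/(6·3)=-239/627, b=Δ3−h3·(2M3+M4)/6=-169/627
seg 4: a=2, c=M4/2=-890/627, d=(M5−M4)/(6·3)=890/5643, b=Δ4−h4·(2M4+M5)/6=944/627
t_q=9/4 → seg 0, τ=9/4; S=2+-934/627·τ+0·τ²+172/1881·τ³=-1037/3344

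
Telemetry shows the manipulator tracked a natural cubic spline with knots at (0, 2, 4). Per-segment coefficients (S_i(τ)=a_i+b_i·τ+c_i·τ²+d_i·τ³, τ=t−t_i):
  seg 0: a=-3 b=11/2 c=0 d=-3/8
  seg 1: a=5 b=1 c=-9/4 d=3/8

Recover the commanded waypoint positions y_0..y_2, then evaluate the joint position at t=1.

y_0 = S_0(0) = a_0 = -3
y_1 = S_1(0) = a_1 = 5
y_2 = S_1(2) = 1
t_q=1 is in segment 0 (τ=1); S_0(τ)=17/8

y_0=-3 y_1=5 y_2=1
S(1) = 17/8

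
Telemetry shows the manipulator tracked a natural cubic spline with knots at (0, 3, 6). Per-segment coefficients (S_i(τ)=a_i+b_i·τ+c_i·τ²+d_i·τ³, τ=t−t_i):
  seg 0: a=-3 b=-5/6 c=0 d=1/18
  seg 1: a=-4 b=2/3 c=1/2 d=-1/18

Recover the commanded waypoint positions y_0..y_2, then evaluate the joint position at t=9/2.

y_0 = S_0(0) = a_0 = -3
y_1 = S_1(0) = a_1 = -4
y_2 = S_1(3) = 1
t_q=9/2 is in segment 1 (τ=3/2); S_1(τ)=-33/16

y_0=-3 y_1=-4 y_2=1
S(9/2) = -33/16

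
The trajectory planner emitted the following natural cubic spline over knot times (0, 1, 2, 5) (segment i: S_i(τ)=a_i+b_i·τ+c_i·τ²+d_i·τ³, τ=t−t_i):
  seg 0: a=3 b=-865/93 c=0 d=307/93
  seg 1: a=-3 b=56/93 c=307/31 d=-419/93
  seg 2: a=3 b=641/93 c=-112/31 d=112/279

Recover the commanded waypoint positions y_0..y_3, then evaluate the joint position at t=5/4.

y_0=3 y_1=-3 y_2=3 y_3=2
S(5/4) = -4565/1984

y_0 = S_0(0) = a_0 = 3
y_1 = S_1(0) = a_1 = -3
y_2 = S_2(0) = a_2 = 3
y_3 = S_2(3) = 2
t_q=5/4 is in segment 1 (τ=1/4); S_1(τ)=-4565/1984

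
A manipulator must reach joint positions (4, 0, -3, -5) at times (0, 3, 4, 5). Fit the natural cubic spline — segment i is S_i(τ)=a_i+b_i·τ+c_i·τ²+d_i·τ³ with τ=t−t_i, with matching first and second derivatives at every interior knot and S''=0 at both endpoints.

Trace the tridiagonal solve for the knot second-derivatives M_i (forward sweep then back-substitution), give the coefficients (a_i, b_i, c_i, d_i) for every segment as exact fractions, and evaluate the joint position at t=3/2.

Δ: Δ0=-4/3, Δ1=-3, Δ2=-2
row 1: diag=8, rhs=-10; c'=1/8, d'=-5/4
row 2: denom=4−1·1/8=31/8; d'=(6−1·-5/4)/(31/8)=58/31
back: M2=58/31
back: M1=-5/4−1/8·58/31=-46/31
M: M0=0, M1=-46/31, M2=58/31, M3=0
seg 0: a=4, c=M0/2=0, d=(M1−M0)/(6·3)=-23/279, b=Δ0−h0·(2M0+M1)/6=-55/93
seg 1: a=0, c=M1/2=-23/31, d=(M2−M1)/(6·1)=52/93, b=Δ1−h1·(2M1+M2)/6=-262/93
seg 2: a=-3, c=M2/2=29/31, d=(M3−M2)/(6·1)=-29/93, b=Δ2−h2·(2M2+M3)/6=-244/93
t_q=3/2 → seg 0, τ=3/2; S=4+-55/93·τ+0·τ²+-23/279·τ³=703/248

  seg 0: a=4 b=-55/93 c=0 d=-23/279
  seg 1: a=0 b=-262/93 c=-23/31 d=52/93
  seg 2: a=-3 b=-244/93 c=29/31 d=-29/93
S(3/2) = 703/248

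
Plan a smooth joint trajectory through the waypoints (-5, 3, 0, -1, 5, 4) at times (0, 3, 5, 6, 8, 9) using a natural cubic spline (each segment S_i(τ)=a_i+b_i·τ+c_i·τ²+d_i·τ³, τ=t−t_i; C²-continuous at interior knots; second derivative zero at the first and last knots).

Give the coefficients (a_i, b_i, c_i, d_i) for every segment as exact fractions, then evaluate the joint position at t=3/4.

  seg 0: a=-5 b=20543/5196 c=0 d=-743/5196
  seg 1: a=3 b=241/2598 c=-2229/1732 d=2549/10392
  seg 2: a=0 b=-2743/1299 c=80/433 d=1204/1299
  seg 3: a=-1 b=1349/1299 c=1284/433 d=-1289/1299
  seg 4: a=5 b=1289/1299 c=-1294/433 d=1294/1299
S(3/4) = -232239/110848

Δ: Δ0=8/3, Δ1=-3/2, Δ2=-1, Δ3=3, Δ4=-1
row 1: diag=10, rhs=-25; c'=1/5, d'=-5/2
row 2: denom=6−2·1/5=28/5; d'=(3−2·-5/2)/(28/5)=10/7
row 3: denom=6−1·5/28=163/28; d'=(24−1·10/7)/(163/28)=632/163
row 4: denom=6−2·56/163=866/163; d'=(-24−2·632/163)/(866/163)=-2588/433
back: M4=-2588/433
back: M3=632/163−56/163·-2588/433=2568/433
back: M2=10/7−5/28·2568/433=160/433
back: M1=-5/2−1/5·160/433=-2229/866
M: M0=0, M1=-2229/866, M2=160/433, M3=2568/433, M4=-2588/433, M5=0
seg 0: a=-5, c=M0/2=0, d=(M1−M0)/(6·3)=-743/5196, b=Δ0−h0·(2M0+M1)/6=20543/5196
seg 1: a=3, c=M1/2=-2229/1732, d=(M2−M1)/(6·2)=2549/10392, b=Δ1−h1·(2M1+M2)/6=241/2598
seg 2: a=0, c=M2/2=80/433, d=(M3−M2)/(6·1)=1204/1299, b=Δ2−h2·(2M2+M3)/6=-2743/1299
seg 3: a=-1, c=M3/2=1284/433, d=(M4−M3)/(6·2)=-1289/1299, b=Δ3−h3·(2M3+M4)/6=1349/1299
seg 4: a=5, c=M4/2=-1294/433, d=(M5−M4)/(6·1)=1294/1299, b=Δ4−h4·(2M4+M5)/6=1289/1299
t_q=3/4 → seg 0, τ=3/4; S=-5+20543/5196·τ+0·τ²+-743/5196·τ³=-232239/110848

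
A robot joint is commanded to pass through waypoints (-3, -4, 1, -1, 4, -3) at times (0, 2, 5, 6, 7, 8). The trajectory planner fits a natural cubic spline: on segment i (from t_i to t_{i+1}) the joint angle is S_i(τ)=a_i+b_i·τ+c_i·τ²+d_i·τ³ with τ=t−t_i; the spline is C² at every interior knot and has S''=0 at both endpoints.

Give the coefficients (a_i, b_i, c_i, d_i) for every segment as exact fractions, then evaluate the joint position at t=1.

  seg 0: a=-3 b=-9511/6150 c=0 d=1609/6150
  seg 1: a=-4 b=9797/6150 c=1609/1025 d=-9503/18450
  seg 2: a=1 b=-8903/3075 c=-1257/410 d=24361/6150
  seg 3: a=-1 b=17567/6150 c=9038/1025 d=-8209/1230
  seg 4: a=4 b=1444/3075 c=-22969/2050 d=22969/6150
S(1) = -4392/1025

Δ: Δ0=-1/2, Δ1=5/3, Δ2=-2, Δ3=5, Δ4=-7
row 1: diag=10, rhs=13; c'=3/10, d'=13/10
row 2: denom=8−3·3/10=71/10; d'=(-22−3·13/10)/(71/10)=-259/71
row 3: denom=4−1·10/71=274/71; d'=(42−1·-259/71)/(274/71)=3241/274
row 4: denom=4−1·71/274=1025/274; d'=(-72−1·3241/274)/(1025/274)=-22969/1025
back: M4=-22969/1025
back: M3=3241/274−71/274·-22969/1025=18076/1025
back: M2=-259/71−10/71·18076/1025=-1257/205
back: M1=13/10−3/10·-1257/205=3218/1025
M: M0=0, M1=3218/1025, M2=-1257/205, M3=18076/1025, M4=-22969/1025, M5=0
seg 0: a=-3, c=M0/2=0, d=(M1−M0)/(6·2)=1609/6150, b=Δ0−h0·(2M0+M1)/6=-9511/6150
seg 1: a=-4, c=M1/2=1609/1025, d=(M2−M1)/(6·3)=-9503/18450, b=Δ1−h1·(2M1+M2)/6=9797/6150
seg 2: a=1, c=M2/2=-1257/410, d=(M3−M2)/(6·1)=24361/6150, b=Δ2−h2·(2M2+M3)/6=-8903/3075
seg 3: a=-1, c=M3/2=9038/1025, d=(M4−M3)/(6·1)=-8209/1230, b=Δ3−h3·(2M3+M4)/6=17567/6150
seg 4: a=4, c=M4/2=-22969/2050, d=(M5−M4)/(6·1)=22969/6150, b=Δ4−h4·(2M4+M5)/6=1444/3075
t_q=1 → seg 0, τ=1; S=-3+-9511/6150·τ+0·τ²+1609/6150·τ³=-4392/1025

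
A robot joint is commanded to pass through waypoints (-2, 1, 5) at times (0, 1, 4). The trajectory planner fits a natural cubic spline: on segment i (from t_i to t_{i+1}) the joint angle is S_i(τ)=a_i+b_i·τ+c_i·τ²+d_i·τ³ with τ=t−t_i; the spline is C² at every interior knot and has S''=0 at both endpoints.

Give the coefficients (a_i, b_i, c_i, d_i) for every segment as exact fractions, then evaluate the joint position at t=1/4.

Δ: Δ0=3, Δ1=4/3
row 1: diag=8, rhs=-10; c'=3/8, d'=-5/4
back: M1=-5/4
M: M0=0, M1=-5/4, M2=0
seg 0: a=-2, c=M0/2=0, d=(M1−M0)/(6·1)=-5/24, b=Δ0−h0·(2M0+M1)/6=77/24
seg 1: a=1, c=M1/2=-5/8, d=(M2−M1)/(6·3)=5/72, b=Δ1−h1·(2M1+M2)/6=31/12
t_q=1/4 → seg 0, τ=1/4; S=-2+77/24·τ+0·τ²+-5/24·τ³=-615/512

  seg 0: a=-2 b=77/24 c=0 d=-5/24
  seg 1: a=1 b=31/12 c=-5/8 d=5/72
S(1/4) = -615/512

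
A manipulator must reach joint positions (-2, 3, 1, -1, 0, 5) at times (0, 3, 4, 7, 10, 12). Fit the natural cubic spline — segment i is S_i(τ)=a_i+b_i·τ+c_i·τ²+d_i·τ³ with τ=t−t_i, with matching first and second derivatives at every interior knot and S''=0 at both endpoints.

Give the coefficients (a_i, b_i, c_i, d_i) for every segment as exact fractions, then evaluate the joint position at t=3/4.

  seg 0: a=-2 b=13097/4182 c=0 d=-6127/37638
  seg 1: a=3 b=-2642/2091 c=-6127/4182 d=3047/4182
  seg 2: a=1 b=-2799/1394 c=1507/2091 d=-3433/37638
  seg 3: a=-1 b=-6/41 c=-419/4182 d=3263/37638
  seg 4: a=0 b=2221/1394 c=474/697 d=-79/697
S(3/4) = 24993/89216

Δ: Δ0=5/3, Δ1=-2, Δ2=-2/3, Δ3=1/3, Δ4=5/2
row 1: diag=8, rhs=-22; c'=1/8, d'=-11/4
row 2: denom=8−1·1/8=63/8; d'=(8−1·-11/4)/(63/8)=86/63
row 3: denom=12−3·8/21=76/7; d'=(6−3·86/63)/(76/7)=10/57
row 4: denom=10−3·21/76=697/76; d'=(13−3·10/57)/(697/76)=948/697
back: M4=948/697
back: M3=10/57−21/76·948/697=-419/2091
back: M2=86/63−8/21·-419/2091=3014/2091
back: M1=-11/4−1/8·3014/2091=-6127/2091
M: M0=0, M1=-6127/2091, M2=3014/2091, M3=-419/2091, M4=948/697, M5=0
seg 0: a=-2, c=M0/2=0, d=(M1−M0)/(6·3)=-6127/37638, b=Δ0−h0·(2M0+M1)/6=13097/4182
seg 1: a=3, c=M1/2=-6127/4182, d=(M2−M1)/(6·1)=3047/4182, b=Δ1−h1·(2M1+M2)/6=-2642/2091
seg 2: a=1, c=M2/2=1507/2091, d=(M3−M2)/(6·3)=-3433/37638, b=Δ2−h2·(2M2+M3)/6=-2799/1394
seg 3: a=-1, c=M3/2=-419/4182, d=(M4−M3)/(6·3)=3263/37638, b=Δ3−h3·(2M3+M4)/6=-6/41
seg 4: a=0, c=M4/2=474/697, d=(M5−M4)/(6·2)=-79/697, b=Δ4−h4·(2M4+M5)/6=2221/1394
t_q=3/4 → seg 0, τ=3/4; S=-2+13097/4182·τ+0·τ²+-6127/37638·τ³=24993/89216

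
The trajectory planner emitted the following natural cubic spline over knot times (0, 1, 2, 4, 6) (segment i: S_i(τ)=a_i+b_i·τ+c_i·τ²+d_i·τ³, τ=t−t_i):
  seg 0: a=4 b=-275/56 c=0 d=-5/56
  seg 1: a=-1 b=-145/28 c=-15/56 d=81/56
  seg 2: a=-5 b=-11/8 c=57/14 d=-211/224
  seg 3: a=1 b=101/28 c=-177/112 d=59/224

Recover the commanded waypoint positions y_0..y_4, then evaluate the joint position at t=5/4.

y_0 = S_0(0) = a_0 = 4
y_1 = S_1(0) = a_1 = -1
y_2 = S_2(0) = a_2 = -5
y_3 = S_3(0) = a_3 = 1
y_4 = S_3(2) = 4
t_q=5/4 is in segment 1 (τ=1/4); S_1(τ)=-8203/3584

y_0=4 y_1=-1 y_2=-5 y_3=1 y_4=4
S(5/4) = -8203/3584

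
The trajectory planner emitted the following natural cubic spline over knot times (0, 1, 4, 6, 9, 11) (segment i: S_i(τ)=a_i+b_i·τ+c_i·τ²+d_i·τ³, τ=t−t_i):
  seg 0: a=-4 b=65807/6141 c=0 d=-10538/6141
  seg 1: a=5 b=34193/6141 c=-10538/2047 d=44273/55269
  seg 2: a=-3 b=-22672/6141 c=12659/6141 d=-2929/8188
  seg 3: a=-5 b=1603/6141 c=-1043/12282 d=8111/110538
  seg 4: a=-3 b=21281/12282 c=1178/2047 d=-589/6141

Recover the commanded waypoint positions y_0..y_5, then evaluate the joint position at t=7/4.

y_0=-4 y_1=5 y_2=-3 y_3=-5 y_4=-3 y_5=2
S(7/4) = 867033/131008

y_0 = S_0(0) = a_0 = -4
y_1 = S_1(0) = a_1 = 5
y_2 = S_2(0) = a_2 = -3
y_3 = S_3(0) = a_3 = -5
y_4 = S_4(0) = a_4 = -3
y_5 = S_4(2) = 2
t_q=7/4 is in segment 1 (τ=3/4); S_1(τ)=867033/131008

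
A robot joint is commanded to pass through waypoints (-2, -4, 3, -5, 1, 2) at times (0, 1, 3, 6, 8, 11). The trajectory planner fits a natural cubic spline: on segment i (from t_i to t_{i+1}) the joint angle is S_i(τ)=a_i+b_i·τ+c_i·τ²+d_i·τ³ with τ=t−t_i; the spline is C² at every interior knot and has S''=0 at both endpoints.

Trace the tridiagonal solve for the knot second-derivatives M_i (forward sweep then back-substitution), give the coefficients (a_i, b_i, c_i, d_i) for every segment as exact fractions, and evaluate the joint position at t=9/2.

  seg 0: a=-2 b=-16013/4836 c=0 d=6341/4836
  seg 1: a=-4 b=1505/2418 c=6341/1612 d=-12065/9672
  seg 2: a=3 b=1678/1209 c=-1431/403 d=2659/3627
  seg 3: a=-5 b=-149/1209 c=1228/403 d=-898/1209
  seg 4: a=1 b=3811/1209 c=-568/403 d=568/3627
S(9/2) = -1397/3224

Δ: Δ0=-2, Δ1=7/2, Δ2=-8/3, Δ3=3, Δ4=1/3
row 1: diag=6, rhs=33; c'=1/3, d'=11/2
row 2: denom=10−2·1/3=28/3; d'=(-37−2·11/2)/(28/3)=-36/7
row 3: denom=10−3·9/28=253/28; d'=(34−3·-36/7)/(253/28)=1384/253
row 4: denom=10−2·56/253=2418/253; d'=(-16−2·1384/253)/(2418/253)=-1136/403
back: M4=-1136/403
back: M3=1384/253−56/253·-1136/403=2456/403
back: M2=-36/7−9/28·2456/403=-2862/403
back: M1=11/2−1/3·-2862/403=6341/806
M: M0=0, M1=6341/806, M2=-2862/403, M3=2456/403, M4=-1136/403, M5=0
seg 0: a=-2, c=M0/2=0, d=(M1−M0)/(6·1)=6341/4836, b=Δ0−h0·(2M0+M1)/6=-16013/4836
seg 1: a=-4, c=M1/2=6341/1612, d=(M2−M1)/(6·2)=-12065/9672, b=Δ1−h1·(2M1+M2)/6=1505/2418
seg 2: a=3, c=M2/2=-1431/403, d=(M3−M2)/(6·3)=2659/3627, b=Δ2−h2·(2M2+M3)/6=1678/1209
seg 3: a=-5, c=M3/2=1228/403, d=(M4−M3)/(6·2)=-898/1209, b=Δ3−h3·(2M3+M4)/6=-149/1209
seg 4: a=1, c=M4/2=-568/403, d=(M5−M4)/(6·3)=568/3627, b=Δ4−h4·(2M4+M5)/6=3811/1209
t_q=9/2 → seg 2, τ=3/2; S=3+1678/1209·τ+-1431/403·τ²+2659/3627·τ³=-1397/3224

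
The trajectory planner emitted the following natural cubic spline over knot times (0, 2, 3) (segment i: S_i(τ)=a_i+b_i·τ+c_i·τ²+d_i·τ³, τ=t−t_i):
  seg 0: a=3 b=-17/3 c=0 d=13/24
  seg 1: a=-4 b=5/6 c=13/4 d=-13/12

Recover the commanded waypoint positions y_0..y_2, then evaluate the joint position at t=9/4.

y_0 = S_0(0) = a_0 = 3
y_1 = S_1(0) = a_1 = -4
y_2 = S_1(1) = -1
t_q=9/4 is in segment 1 (τ=1/4); S_1(τ)=-923/256

y_0=3 y_1=-4 y_2=-1
S(9/4) = -923/256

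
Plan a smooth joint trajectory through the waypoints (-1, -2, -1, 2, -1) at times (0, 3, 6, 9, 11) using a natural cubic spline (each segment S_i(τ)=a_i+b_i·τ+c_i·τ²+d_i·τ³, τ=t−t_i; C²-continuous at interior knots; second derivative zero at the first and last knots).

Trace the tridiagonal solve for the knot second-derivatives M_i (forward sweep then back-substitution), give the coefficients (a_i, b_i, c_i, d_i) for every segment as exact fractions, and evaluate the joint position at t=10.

Δ: Δ0=-1/3, Δ1=1/3, Δ2=1, Δ3=-3/2
row 1: diag=12, rhs=4; c'=1/4, d'=1/3
row 2: denom=12−3·1/4=45/4; d'=(4−3·1/3)/(45/4)=4/15
row 3: denom=10−3·4/15=46/5; d'=(-15−3·4/15)/(46/5)=-79/46
back: M3=-79/46
back: M2=4/15−4/15·-79/46=50/69
back: M1=1/3−1/4·50/69=7/46
M: M0=0, M1=7/46, M2=50/69, M3=-79/46, M4=0
seg 0: a=-1, c=M0/2=0, d=(M1−M0)/(6·3)=7/828, b=Δ0−h0·(2M0+M1)/6=-113/276
seg 1: a=-2, c=M1/2=7/92, d=(M2−M1)/(6·3)=79/2484, b=Δ1−h1·(2M1+M2)/6=-25/138
seg 2: a=-1, c=M2/2=25/69, d=(M3−M2)/(6·3)=-337/2484, b=Δ2−h2·(2M2+M3)/6=313/276
seg 3: a=2, c=M3/2=-79/92, d=(M4−M3)/(6·2)=79/552, b=Δ3−h3·(2M3+M4)/6=-49/138
t_q=10 → seg 3, τ=1; S=2+-49/138·τ+-79/92·τ²+79/552·τ³=171/184

  seg 0: a=-1 b=-113/276 c=0 d=7/828
  seg 1: a=-2 b=-25/138 c=7/92 d=79/2484
  seg 2: a=-1 b=313/276 c=25/69 d=-337/2484
  seg 3: a=2 b=-49/138 c=-79/92 d=79/552
S(10) = 171/184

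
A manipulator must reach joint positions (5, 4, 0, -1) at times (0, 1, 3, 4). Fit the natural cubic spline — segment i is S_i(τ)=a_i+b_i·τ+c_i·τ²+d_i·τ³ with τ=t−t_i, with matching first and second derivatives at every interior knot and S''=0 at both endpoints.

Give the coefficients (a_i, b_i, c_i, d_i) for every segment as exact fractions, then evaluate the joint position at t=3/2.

Δ: Δ0=-1, Δ1=-2, Δ2=-1
row 1: diag=6, rhs=-6; c'=1/3, d'=-1
row 2: denom=6−2·1/3=16/3; d'=(6−2·-1)/(16/3)=3/2
back: M2=3/2
back: M1=-1−1/3·3/2=-3/2
M: M0=0, M1=-3/2, M2=3/2, M3=0
seg 0: a=5, c=M0/2=0, d=(M1−M0)/(6·1)=-1/4, b=Δ0−h0·(2M0+M1)/6=-3/4
seg 1: a=4, c=M1/2=-3/4, d=(M2−M1)/(6·2)=1/4, b=Δ1−h1·(2M1+M2)/6=-3/2
seg 2: a=0, c=M2/2=3/4, d=(M3−M2)/(6·1)=-1/4, b=Δ2−h2·(2M2+M3)/6=-3/2
t_q=3/2 → seg 1, τ=1/2; S=4+-3/2·τ+-3/4·τ²+1/4·τ³=99/32

  seg 0: a=5 b=-3/4 c=0 d=-1/4
  seg 1: a=4 b=-3/2 c=-3/4 d=1/4
  seg 2: a=0 b=-3/2 c=3/4 d=-1/4
S(3/2) = 99/32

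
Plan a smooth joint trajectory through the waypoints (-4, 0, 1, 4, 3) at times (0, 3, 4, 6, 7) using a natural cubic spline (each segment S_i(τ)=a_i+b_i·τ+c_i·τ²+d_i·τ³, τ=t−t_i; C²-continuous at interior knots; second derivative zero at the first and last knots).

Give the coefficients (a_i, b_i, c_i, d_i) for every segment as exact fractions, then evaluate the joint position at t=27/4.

  seg 0: a=-4 b=584/375 c=0 d=-28/1125
  seg 1: a=0 b=332/375 c=-28/125 d=127/375
  seg 2: a=1 b=109/75 c=99/125 d=-1153/3000
  seg 3: a=4 b=7/750 c=-757/500 d=757/1500
S(27/4) = 21557/6400

Δ: Δ0=4/3, Δ1=1, Δ2=3/2, Δ3=-1
row 1: diag=8, rhs=-2; c'=1/8, d'=-1/4
row 2: denom=6−1·1/8=47/8; d'=(3−1·-1/4)/(47/8)=26/47
row 3: denom=6−2·16/47=250/47; d'=(-15−2·26/47)/(250/47)=-757/250
back: M3=-757/250
back: M2=26/47−16/47·-757/250=198/125
back: M1=-1/4−1/8·198/125=-56/125
M: M0=0, M1=-56/125, M2=198/125, M3=-757/250, M4=0
seg 0: a=-4, c=M0/2=0, d=(M1−M0)/(6·3)=-28/1125, b=Δ0−h0·(2M0+M1)/6=584/375
seg 1: a=0, c=M1/2=-28/125, d=(M2−M1)/(6·1)=127/375, b=Δ1−h1·(2M1+M2)/6=332/375
seg 2: a=1, c=M2/2=99/125, d=(M3−M2)/(6·2)=-1153/3000, b=Δ2−h2·(2M2+M3)/6=109/75
seg 3: a=4, c=M3/2=-757/500, d=(M4−M3)/(6·1)=757/1500, b=Δ3−h3·(2M3+M4)/6=7/750
t_q=27/4 → seg 3, τ=3/4; S=4+7/750·τ+-757/500·τ²+757/1500·τ³=21557/6400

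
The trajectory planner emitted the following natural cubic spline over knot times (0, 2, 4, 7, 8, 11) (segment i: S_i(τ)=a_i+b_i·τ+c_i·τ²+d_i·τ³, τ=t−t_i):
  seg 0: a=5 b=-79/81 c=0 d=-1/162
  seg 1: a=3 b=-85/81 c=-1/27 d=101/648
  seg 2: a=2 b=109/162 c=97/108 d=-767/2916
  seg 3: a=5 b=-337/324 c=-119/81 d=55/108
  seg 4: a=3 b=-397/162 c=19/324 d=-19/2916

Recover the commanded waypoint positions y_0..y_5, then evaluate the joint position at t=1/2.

y_0 = S_0(0) = a_0 = 5
y_1 = S_1(0) = a_1 = 3
y_2 = S_2(0) = a_2 = 2
y_3 = S_3(0) = a_3 = 5
y_4 = S_4(0) = a_4 = 3
y_5 = S_4(3) = -4
t_q=1/2 is in segment 0 (τ=1/2); S_0(τ)=1949/432

y_0=5 y_1=3 y_2=2 y_3=5 y_4=3 y_5=-4
S(1/2) = 1949/432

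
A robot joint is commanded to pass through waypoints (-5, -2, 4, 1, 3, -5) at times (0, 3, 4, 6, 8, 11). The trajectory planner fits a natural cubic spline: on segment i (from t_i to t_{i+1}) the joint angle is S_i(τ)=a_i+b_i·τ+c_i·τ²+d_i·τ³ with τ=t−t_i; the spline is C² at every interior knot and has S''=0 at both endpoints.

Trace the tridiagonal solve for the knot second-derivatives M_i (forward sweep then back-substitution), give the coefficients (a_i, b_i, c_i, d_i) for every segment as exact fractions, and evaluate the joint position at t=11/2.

Δ: Δ0=1, Δ1=6, Δ2=-3/2, Δ3=1, Δ4=-8/3
row 1: diag=8, rhs=30; c'=1/8, d'=15/4
row 2: denom=6−1·1/8=47/8; d'=(-45−1·15/4)/(47/8)=-390/47
row 3: denom=8−2·16/47=344/47; d'=(15−2·-390/47)/(344/47)=1485/344
row 4: denom=10−2·47/172=813/86; d'=(-22−2·1485/344)/(813/86)=-5269/1626
back: M4=-5269/1626
back: M3=1485/344−47/172·-5269/1626=8459/1626
back: M2=-390/47−16/47·8459/1626=-8186/813
back: M1=15/4−1/8·-8186/813=4072/813
M: M0=0, M1=4072/813, M2=-8186/813, M3=8459/1626, M4=-5269/1626, M5=0
seg 0: a=-5, c=M0/2=0, d=(M1−M0)/(6·3)=2036/7317, b=Δ0−h0·(2M0+M1)/6=-1223/813
seg 1: a=-2, c=M1/2=2036/813, d=(M2−M1)/(6·1)=-681/271, b=Δ1−h1·(2M1+M2)/6=4885/813
seg 2: a=4, c=M2/2=-4093/813, d=(M3−M2)/(6·2)=2759/2168, b=Δ2−h2·(2M2+M3)/6=2828/813
seg 3: a=1, c=M3/2=8459/3252, d=(M4−M3)/(6·2)=-572/813, b=Δ3−h3·(2M3+M4)/6=-2257/1626
seg 4: a=3, c=M4/2=-5269/3252, d=(M5−M4)/(6·3)=5269/29268, b=Δ4−h4·(2M4+M5)/6=311/542
t_q=11/2 → seg 2, τ=3/2; S=4+2828/813·τ+-4093/813·τ²+2759/2168·τ³=37901/17344

  seg 0: a=-5 b=-1223/813 c=0 d=2036/7317
  seg 1: a=-2 b=4885/813 c=2036/813 d=-681/271
  seg 2: a=4 b=2828/813 c=-4093/813 d=2759/2168
  seg 3: a=1 b=-2257/1626 c=8459/3252 d=-572/813
  seg 4: a=3 b=311/542 c=-5269/3252 d=5269/29268
S(11/2) = 37901/17344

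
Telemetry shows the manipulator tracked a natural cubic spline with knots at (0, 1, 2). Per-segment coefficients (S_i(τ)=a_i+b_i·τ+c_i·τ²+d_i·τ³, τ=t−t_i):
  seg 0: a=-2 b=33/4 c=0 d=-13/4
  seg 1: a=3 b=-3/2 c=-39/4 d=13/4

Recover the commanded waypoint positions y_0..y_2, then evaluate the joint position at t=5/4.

y_0=-2 y_1=3 y_2=-5
S(5/4) = 529/256

y_0 = S_0(0) = a_0 = -2
y_1 = S_1(0) = a_1 = 3
y_2 = S_1(1) = -5
t_q=5/4 is in segment 1 (τ=1/4); S_1(τ)=529/256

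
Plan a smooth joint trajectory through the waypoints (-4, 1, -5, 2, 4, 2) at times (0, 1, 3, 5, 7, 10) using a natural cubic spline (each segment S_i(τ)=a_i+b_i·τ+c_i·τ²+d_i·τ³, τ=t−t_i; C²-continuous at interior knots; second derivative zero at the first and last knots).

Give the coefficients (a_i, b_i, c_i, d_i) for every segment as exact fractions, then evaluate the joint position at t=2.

Δ: Δ0=5, Δ1=-3, Δ2=7/2, Δ3=1, Δ4=-2/3
row 1: diag=6, rhs=-48; c'=1/3, d'=-8
row 2: denom=8−2·1/3=22/3; d'=(39−2·-8)/(22/3)=15/2
row 3: denom=8−2·3/11=82/11; d'=(-15−2·15/2)/(82/11)=-165/41
row 4: denom=10−2·11/41=388/41; d'=(-10−2·-165/41)/(388/41)=-20/97
back: M4=-20/97
back: M3=-165/41−11/41·-20/97=-385/97
back: M2=15/2−3/11·-385/97=1665/194
back: M1=-8−1/3·1665/194=-2107/194
M: M0=0, M1=-2107/194, M2=1665/194, M3=-385/97, M4=-20/97, M5=0
seg 0: a=-4, c=M0/2=0, d=(M1−M0)/(6·1)=-2107/1164, b=Δ0−h0·(2M0+M1)/6=7927/1164
seg 1: a=1, c=M1/2=-2107/388, d=(M2−M1)/(6·2)=943/582, b=Δ1−h1·(2M1+M2)/6=803/582
seg 2: a=-5, c=M2/2=1665/388, d=(M3−M2)/(6·2)=-2435/2328, b=Δ2−h2·(2M2+M3)/6=-523/582
seg 3: a=2, c=M3/2=-385/194, d=(M4−M3)/(6·2)=365/1164, b=Δ3−h3·(2M3+M4)/6=1081/291
seg 4: a=4, c=M4/2=-10/97, d=(M5−M4)/(6·3)=10/873, b=Δ4−h4·(2M4+M5)/6=-134/291
t_q=2 → seg 1, τ=1; S=1+803/582·τ+-2107/388·τ²+943/582·τ³=-555/388

  seg 0: a=-4 b=7927/1164 c=0 d=-2107/1164
  seg 1: a=1 b=803/582 c=-2107/388 d=943/582
  seg 2: a=-5 b=-523/582 c=1665/388 d=-2435/2328
  seg 3: a=2 b=1081/291 c=-385/194 d=365/1164
  seg 4: a=4 b=-134/291 c=-10/97 d=10/873
S(2) = -555/388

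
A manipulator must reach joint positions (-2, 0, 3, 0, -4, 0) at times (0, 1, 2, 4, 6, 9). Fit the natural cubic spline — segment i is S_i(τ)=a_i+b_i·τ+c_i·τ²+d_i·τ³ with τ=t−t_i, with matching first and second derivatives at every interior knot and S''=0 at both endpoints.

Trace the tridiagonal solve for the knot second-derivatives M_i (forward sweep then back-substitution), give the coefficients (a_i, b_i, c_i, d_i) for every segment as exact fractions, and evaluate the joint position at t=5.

  seg 0: a=-2 b=1831/1191 c=0 d=551/1191
  seg 1: a=0 b=3484/1191 c=551/397 d=-1564/1191
  seg 2: a=3 b=2098/1191 c=-1013/397 d=4387/9528
  seg 3: a=0 b=-6955/2382 c=335/1588 d=593/4764
  seg 4: a=-4 b=-1387/2382 c=1521/1588 d=-169/1588
S(5) = -1026/397

Δ: Δ0=2, Δ1=3, Δ2=-3/2, Δ3=-2, Δ4=4/3
row 1: diag=4, rhs=6; c'=1/4, d'=3/2
row 2: denom=6−1·1/4=23/4; d'=(-27−1·3/2)/(23/4)=-114/23
row 3: denom=8−2·8/23=168/23; d'=(-3−2·-114/23)/(168/23)=53/56
row 4: denom=10−2·23/84=397/42; d'=(20−2·53/56)/(397/42)=1521/794
back: M4=1521/794
back: M3=53/56−23/84·1521/794=335/794
back: M2=-114/23−8/23·335/794=-2026/397
back: M1=3/2−1/4·-2026/397=1102/397
M: M0=0, M1=1102/397, M2=-2026/397, M3=335/794, M4=1521/794, M5=0
seg 0: a=-2, c=M0/2=0, d=(M1−M0)/(6·1)=551/1191, b=Δ0−h0·(2M0+M1)/6=1831/1191
seg 1: a=0, c=M1/2=551/397, d=(M2−M1)/(6·1)=-1564/1191, b=Δ1−h1·(2M1+M2)/6=3484/1191
seg 2: a=3, c=M2/2=-1013/397, d=(M3−M2)/(6·2)=4387/9528, b=Δ2−h2·(2M2+M3)/6=2098/1191
seg 3: a=0, c=M3/2=335/1588, d=(M4−M3)/(6·2)=593/4764, b=Δ3−h3·(2M3+M4)/6=-6955/2382
seg 4: a=-4, c=M4/2=1521/1588, d=(M5−M4)/(6·3)=-169/1588, b=Δ4−h4·(2M4+M5)/6=-1387/2382
t_q=5 → seg 3, τ=1; S=0+-6955/2382·τ+335/1588·τ²+593/4764·τ³=-1026/397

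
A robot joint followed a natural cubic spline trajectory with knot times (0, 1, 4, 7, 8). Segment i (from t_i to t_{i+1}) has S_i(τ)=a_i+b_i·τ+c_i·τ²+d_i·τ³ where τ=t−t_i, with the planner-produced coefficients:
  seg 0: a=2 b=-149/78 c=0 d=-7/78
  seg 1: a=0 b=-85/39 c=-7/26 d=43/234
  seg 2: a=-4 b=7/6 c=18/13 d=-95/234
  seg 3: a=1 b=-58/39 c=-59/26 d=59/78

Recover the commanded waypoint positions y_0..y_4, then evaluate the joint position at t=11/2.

y_0 = S_0(0) = a_0 = 2
y_1 = S_1(0) = a_1 = 0
y_2 = S_2(0) = a_2 = -4
y_3 = S_3(0) = a_3 = 1
y_4 = S_3(1) = -2
t_q=11/2 is in segment 2 (τ=3/2); S_2(τ)=-105/208

y_0=2 y_1=0 y_2=-4 y_3=1 y_4=-2
S(11/2) = -105/208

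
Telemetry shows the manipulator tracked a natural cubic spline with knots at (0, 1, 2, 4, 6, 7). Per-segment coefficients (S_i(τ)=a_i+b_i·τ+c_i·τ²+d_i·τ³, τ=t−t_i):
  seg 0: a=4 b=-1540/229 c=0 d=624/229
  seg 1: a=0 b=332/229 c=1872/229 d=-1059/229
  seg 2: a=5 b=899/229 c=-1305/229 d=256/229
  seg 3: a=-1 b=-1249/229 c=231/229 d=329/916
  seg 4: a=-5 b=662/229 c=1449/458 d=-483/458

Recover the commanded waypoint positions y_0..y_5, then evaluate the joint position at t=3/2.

y_0=4 y_1=0 y_2=5 y_3=-1 y_4=-5 y_5=0
S(3/2) = 4013/1832

y_0 = S_0(0) = a_0 = 4
y_1 = S_1(0) = a_1 = 0
y_2 = S_2(0) = a_2 = 5
y_3 = S_3(0) = a_3 = -1
y_4 = S_4(0) = a_4 = -5
y_5 = S_4(1) = 0
t_q=3/2 is in segment 1 (τ=1/2); S_1(τ)=4013/1832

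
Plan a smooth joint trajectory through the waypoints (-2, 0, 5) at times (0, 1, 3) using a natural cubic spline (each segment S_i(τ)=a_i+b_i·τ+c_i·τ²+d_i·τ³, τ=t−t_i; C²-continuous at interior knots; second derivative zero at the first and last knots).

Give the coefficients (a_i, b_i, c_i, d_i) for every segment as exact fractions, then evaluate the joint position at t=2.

  seg 0: a=-2 b=23/12 c=0 d=1/12
  seg 1: a=0 b=13/6 c=1/4 d=-1/24
S(2) = 19/8

Δ: Δ0=2, Δ1=5/2
row 1: diag=6, rhs=3; c'=1/3, d'=1/2
back: M1=1/2
M: M0=0, M1=1/2, M2=0
seg 0: a=-2, c=M0/2=0, d=(M1−M0)/(6·1)=1/12, b=Δ0−h0·(2M0+M1)/6=23/12
seg 1: a=0, c=M1/2=1/4, d=(M2−M1)/(6·2)=-1/24, b=Δ1−h1·(2M1+M2)/6=13/6
t_q=2 → seg 1, τ=1; S=0+13/6·τ+1/4·τ²+-1/24·τ³=19/8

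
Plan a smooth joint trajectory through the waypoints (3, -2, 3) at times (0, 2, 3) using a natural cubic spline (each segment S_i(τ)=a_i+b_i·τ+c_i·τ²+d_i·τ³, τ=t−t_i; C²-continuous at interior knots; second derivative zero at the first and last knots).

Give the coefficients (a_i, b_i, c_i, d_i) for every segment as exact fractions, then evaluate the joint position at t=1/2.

Δ: Δ0=-5/2, Δ1=5
row 1: diag=6, rhs=45; c'=1/6, d'=15/2
back: M1=15/2
M: M0=0, M1=15/2, M2=0
seg 0: a=3, c=M0/2=0, d=(M1−M0)/(6·2)=5/8, b=Δ0−h0·(2M0+M1)/6=-5
seg 1: a=-2, c=M1/2=15/4, d=(M2−M1)/(6·1)=-5/4, b=Δ1−h1·(2M1+M2)/6=5/2
t_q=1/2 → seg 0, τ=1/2; S=3+-5·τ+0·τ²+5/8·τ³=37/64

  seg 0: a=3 b=-5 c=0 d=5/8
  seg 1: a=-2 b=5/2 c=15/4 d=-5/4
S(1/2) = 37/64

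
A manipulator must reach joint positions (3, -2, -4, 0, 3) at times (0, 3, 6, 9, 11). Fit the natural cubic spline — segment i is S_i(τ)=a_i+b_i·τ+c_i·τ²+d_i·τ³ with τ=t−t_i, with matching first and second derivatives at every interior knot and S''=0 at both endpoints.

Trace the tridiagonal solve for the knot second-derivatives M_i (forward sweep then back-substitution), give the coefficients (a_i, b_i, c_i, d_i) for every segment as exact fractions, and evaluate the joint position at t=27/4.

  seg 0: a=3 b=-165/92 c=0 d=35/2484
  seg 1: a=-2 b=-65/46 c=35/276 d=101/2484
  seg 2: a=-4 b=41/92 c=34/69 d=-163/2484
  seg 3: a=0 b=75/46 c=-9/92 d=3/184
S(27/4) = -20115/5888

Δ: Δ0=-5/3, Δ1=-2/3, Δ2=4/3, Δ3=3/2
row 1: diag=12, rhs=6; c'=1/4, d'=1/2
row 2: denom=12−3·1/4=45/4; d'=(12−3·1/2)/(45/4)=14/15
row 3: denom=10−3·4/15=46/5; d'=(1−3·14/15)/(46/5)=-9/46
back: M3=-9/46
back: M2=14/15−4/15·-9/46=68/69
back: M1=1/2−1/4·68/69=35/138
M: M0=0, M1=35/138, M2=68/69, M3=-9/46, M4=0
seg 0: a=3, c=M0/2=0, d=(M1−M0)/(6·3)=35/2484, b=Δ0−h0·(2M0+M1)/6=-165/92
seg 1: a=-2, c=M1/2=35/276, d=(M2−M1)/(6·3)=101/2484, b=Δ1−h1·(2M1+M2)/6=-65/46
seg 2: a=-4, c=M2/2=34/69, d=(M3−M2)/(6·3)=-163/2484, b=Δ2−h2·(2M2+M3)/6=41/92
seg 3: a=0, c=M3/2=-9/92, d=(M4−M3)/(6·2)=3/184, b=Δ3−h3·(2M3+M4)/6=75/46
t_q=27/4 → seg 2, τ=3/4; S=-4+41/92·τ+34/69·τ²+-163/2484·τ³=-20115/5888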